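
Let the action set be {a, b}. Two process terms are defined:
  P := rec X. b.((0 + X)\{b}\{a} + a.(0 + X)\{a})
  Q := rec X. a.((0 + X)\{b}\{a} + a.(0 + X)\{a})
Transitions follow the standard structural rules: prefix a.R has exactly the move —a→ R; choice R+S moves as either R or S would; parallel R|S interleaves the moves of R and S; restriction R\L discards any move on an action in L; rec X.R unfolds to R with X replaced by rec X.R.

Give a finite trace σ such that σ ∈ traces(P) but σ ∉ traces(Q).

P's transition system — 4 states:
  u0 = rec X. b.((0 + X)\{b}\{a} + a.(0 + X)\{a}) has moves —b→ u1
  u1 = (0 + (rec X. b.((0 + X)\{b}\{a} + a.(0 + X)\{a})))\{b}\{a} + a.(0 + (rec X. b.((0 + X)\{b}\{a} + a.(0 + X)\{a})))\{a} has moves —a→ u2
  u2 = (0 + (rec X. b.((0 + X)\{b}\{a} + a.(0 + X)\{a})))\{a} has moves —b→ u3
  u3 = ((0 + (rec X. b.((0 + X)\{b}\{a} + a.(0 + X)\{a})))\{b}\{a} + a.(0 + (rec X. b.((0 + X)\{b}\{a} + a.(0 + X)\{a})))\{a})\{a} has moves (no moves)
Q's transition system — 3 states:
  v0 = rec X. a.((0 + X)\{b}\{a} + a.(0 + X)\{a}) has moves —a→ v1
  v1 = (0 + (rec X. a.((0 + X)\{b}\{a} + a.(0 + X)\{a})))\{b}\{a} + a.(0 + (rec X. a.((0 + X)\{b}\{a} + a.(0 + X)\{a})))\{a} has moves —a→ v2
  v2 = (0 + (rec X. a.((0 + X)\{b}\{a} + a.(0 + X)\{a})))\{a} has moves (no moves)
Trace ⟨b⟩ through P, begin at {u0}:
  [1] b ⇒ {u1}
  — P admits the full trace.
Trace ⟨b⟩ through Q, begin at {v0}:
  [1] b ⇒ ∅ (Q stuck)

b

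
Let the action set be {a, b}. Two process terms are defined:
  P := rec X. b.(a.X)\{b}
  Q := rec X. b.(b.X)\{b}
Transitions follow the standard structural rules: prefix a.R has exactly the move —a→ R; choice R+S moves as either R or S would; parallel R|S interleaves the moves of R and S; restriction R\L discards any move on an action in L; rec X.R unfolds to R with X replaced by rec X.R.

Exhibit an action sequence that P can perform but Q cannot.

P's transition system — 3 states:
  s0 = rec X. b.(a.X)\{b} → —b→ s1
  s1 = (a.(rec X. b.(a.X)\{b}))\{b} → —a→ s2
  s2 = (rec X. b.(a.X)\{b})\{b} → stopped
Q's transition system — 2 states:
  t0 = rec X. b.(b.X)\{b} → —b→ t1
  t1 = (b.(rec X. b.(b.X)\{b}))\{b} → stopped
Run σ = ⟨ba⟩ on P: start {s0}
  step 1 (b): {s1}
  step 2 (a): {s2}
  — P admits the full trace.
Run σ = ⟨ba⟩ on Q: start {t0}
  step 1 (b): {t1}
  step 2 (a): no successor for Q

ba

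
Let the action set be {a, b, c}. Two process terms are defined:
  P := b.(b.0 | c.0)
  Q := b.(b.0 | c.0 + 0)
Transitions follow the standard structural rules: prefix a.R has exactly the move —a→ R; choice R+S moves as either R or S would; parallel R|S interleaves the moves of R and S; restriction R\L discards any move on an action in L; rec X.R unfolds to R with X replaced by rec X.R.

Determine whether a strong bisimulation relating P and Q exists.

bisimilar

Reachable graph of P (5 states):
  u0 = b.(b.0 | c.0) :: —b→ u1
  u1 = b.0 | c.0 :: —b→ u2, —c→ u3
  u2 = 0 | c.0 :: —c→ u4
  u3 = b.0 | 0 :: —b→ u4
  u4 = 0 | 0 :: ∅
Reachable graph of Q (5 states):
  v0 = b.(b.0 | c.0 + 0) :: —b→ v1
  v1 = b.0 | c.0 + 0 :: —b→ v2, —c→ v3
  v2 = 0 | c.0 :: —c→ v4
  v3 = b.0 | 0 :: —b→ v4
  v4 = 0 | 0 :: ∅
Partition-refinement fixed point:
  B0 = {u0, v0}
  B1 = {u1, v1}
  B2 = {u2, v2}
  B3 = {u4, v4}
  B4 = {u3, v3}
u0 ∈ B0, v0 ∈ B0 → same block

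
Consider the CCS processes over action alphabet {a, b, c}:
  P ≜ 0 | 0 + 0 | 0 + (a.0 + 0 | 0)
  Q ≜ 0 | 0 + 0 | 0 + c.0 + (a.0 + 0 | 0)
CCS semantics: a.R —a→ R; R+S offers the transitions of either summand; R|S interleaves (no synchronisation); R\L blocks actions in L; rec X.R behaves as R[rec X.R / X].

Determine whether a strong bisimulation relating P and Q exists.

P's transition system — 2 states:
  p0 = 0 | 0 + 0 | 0 + (a.0 + 0 | 0) :: --a--▸ p1
  p1 = 0 :: deadlocked
Q's transition system — 2 states:
  q0 = 0 | 0 + 0 | 0 + c.0 + (a.0 + 0 | 0) :: --a--▸ q1, --c--▸ q1
  q1 = 0 :: deadlocked
Coarsest stable partition (strong bisimilarity classes):
  B0 = {p0}
  B1 = {p1, q1}
  B2 = {q0}
p0 ∈ B0, q0 ∈ B2 → different blocks

not bisimilar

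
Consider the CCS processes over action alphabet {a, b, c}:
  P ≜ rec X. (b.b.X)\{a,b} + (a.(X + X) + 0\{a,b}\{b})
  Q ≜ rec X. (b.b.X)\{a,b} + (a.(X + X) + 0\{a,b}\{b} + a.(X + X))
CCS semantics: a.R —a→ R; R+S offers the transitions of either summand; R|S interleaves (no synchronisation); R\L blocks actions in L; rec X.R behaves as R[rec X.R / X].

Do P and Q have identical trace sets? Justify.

YES

Reachable graph of P (2 states):
  u0 = rec X. (b.b.X)\{a,b} + (a.(X + X) + 0\{a,b}\{b}) :: —a→ u1
  u1 = (rec X. (b.b.X)\{a,b} + (a.(X + X) + 0\{a,b}\{b})) + (rec X. (b.b.X)\{a,b} + (a.(X + X) + 0\{a,b}\{b})) :: —a→ u1
Reachable graph of Q (2 states):
  v0 = rec X. (b.b.X)\{a,b} + (a.(X + X) + 0\{a,b}\{b} + a.(X + X)) :: —a→ v1
  v1 = (rec X. (b.b.X)\{a,b} + (a.(X + X) + 0\{a,b}\{b} + a.(X + X))) + (rec X. (b.b.X)\{a,b} + (a.(X + X) + 0\{a,b}\{b} + a.(X + X))) :: —a→ v1
Bisimilarity quotient blocks:
  B0 = {u0, u1, v0, v1}
u0 ∈ B0, v0 ∈ B0 → same block
Bisimilar ⇒ trace-equivalent.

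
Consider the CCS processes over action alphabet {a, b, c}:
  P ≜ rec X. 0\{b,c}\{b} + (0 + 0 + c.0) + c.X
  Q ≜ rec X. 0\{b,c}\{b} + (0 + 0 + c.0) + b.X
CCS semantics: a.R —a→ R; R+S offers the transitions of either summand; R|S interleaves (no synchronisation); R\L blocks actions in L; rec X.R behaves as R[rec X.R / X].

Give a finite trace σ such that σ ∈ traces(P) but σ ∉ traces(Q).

LTS(P): 2 reachable states
  p0 = rec X. 0\{b,c}\{b} + (0 + 0 + c.0) + c.X | =c=> p0, =c=> p1
  p1 = 0 | stopped
LTS(Q): 2 reachable states
  q0 = rec X. 0\{b,c}\{b} + (0 + 0 + c.0) + b.X | =b=> q0, =c=> q1
  q1 = 0 | stopped
Trace ⟨cc⟩ through P, begin at {p0}:
  step 1 (c): {p0, p1}
  step 2 (c): {p0, p1}
  — P admits the full trace.
Trace ⟨cc⟩ through Q, begin at {q0}:
  step 1 (c): {q1}
  step 2 (c): ∅ (Q stuck)

cc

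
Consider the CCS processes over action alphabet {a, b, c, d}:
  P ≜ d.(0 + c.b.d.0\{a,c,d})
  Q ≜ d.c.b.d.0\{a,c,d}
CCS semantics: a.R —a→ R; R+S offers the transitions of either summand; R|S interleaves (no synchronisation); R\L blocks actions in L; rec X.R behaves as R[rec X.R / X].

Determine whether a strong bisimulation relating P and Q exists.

YES

Reachable graph of P (5 states):
  u0 = d.(0 + c.b.d.0\{a,c,d}) → —d→ u1
  u1 = 0 + c.b.d.0\{a,c,d} → —c→ u2
  u2 = b.d.0\{a,c,d} → —b→ u3
  u3 = d.0\{a,c,d} → —d→ u4
  u4 = 0\{a,c,d} → (no moves)
Reachable graph of Q (5 states):
  v0 = d.c.b.d.0\{a,c,d} → —d→ v1
  v1 = c.b.d.0\{a,c,d} → —c→ v2
  v2 = b.d.0\{a,c,d} → —b→ v3
  v3 = d.0\{a,c,d} → —d→ v4
  v4 = 0\{a,c,d} → (no moves)
Partition-refinement fixed point:
  B0 = {u0, v0}
  B1 = {u1, v1}
  B2 = {u2, v2}
  B3 = {u3, v3}
  B4 = {u4, v4}
u0 ∈ B0, v0 ∈ B0 → same block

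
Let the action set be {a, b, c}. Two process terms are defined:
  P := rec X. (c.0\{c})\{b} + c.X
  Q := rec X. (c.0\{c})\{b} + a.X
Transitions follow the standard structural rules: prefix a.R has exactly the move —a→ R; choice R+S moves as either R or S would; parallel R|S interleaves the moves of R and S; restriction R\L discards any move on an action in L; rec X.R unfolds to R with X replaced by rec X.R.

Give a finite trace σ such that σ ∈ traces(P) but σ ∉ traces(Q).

Reachable graph of P (2 states):
  u0 = rec X. (c.0\{c})\{b} + c.X :: —c→ u0, —c→ u1
  u1 = 0\{c}\{b} :: (no moves)
Reachable graph of Q (2 states):
  v0 = rec X. (c.0\{c})\{b} + a.X :: —a→ v0, —c→ v1
  v1 = 0\{c}\{b} :: (no moves)
Run σ = ⟨cc⟩ on P: start {u0}
  after c @ step 1: {u0, u1}
  after c @ step 2: {u0, u1}
  P completes σ.
Run σ = ⟨cc⟩ on Q: start {v0}
  after c @ step 1: {v1}
  after c @ step 2: ∅  — Q cannot continue

cc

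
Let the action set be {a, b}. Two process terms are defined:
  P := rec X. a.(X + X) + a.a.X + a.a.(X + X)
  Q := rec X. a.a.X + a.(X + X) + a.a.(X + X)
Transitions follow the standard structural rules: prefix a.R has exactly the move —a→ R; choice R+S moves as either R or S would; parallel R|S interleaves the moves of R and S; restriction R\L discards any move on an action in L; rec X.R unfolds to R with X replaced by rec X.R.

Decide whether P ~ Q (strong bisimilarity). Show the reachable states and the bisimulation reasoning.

YES

P's transition system — 4 states:
  s0 = rec X. a.(X + X) + a.a.X + a.a.(X + X) → --a--▸ s1, --a--▸ s2, --a--▸ s3
  s1 = (rec X. a.(X + X) + a.a.X + a.a.(X + X)) + (rec X. a.(X + X) + a.a.X + a.a.(X + X)) → --a--▸ s1, --a--▸ s2, --a--▸ s3
  s2 = a.((rec X. a.(X + X) + a.a.X + a.a.(X + X)) + (rec X. a.(X + X) + a.a.X + a.a.(X + X))) → --a--▸ s1
  s3 = a.(rec X. a.(X + X) + a.a.X + a.a.(X + X)) → --a--▸ s0
Q's transition system — 4 states:
  t0 = rec X. a.a.X + a.(X + X) + a.a.(X + X) → --a--▸ t1, --a--▸ t2, --a--▸ t3
  t1 = (rec X. a.a.X + a.(X + X) + a.a.(X + X)) + (rec X. a.a.X + a.(X + X) + a.a.(X + X)) → --a--▸ t1, --a--▸ t2, --a--▸ t3
  t2 = a.((rec X. a.a.X + a.(X + X) + a.a.(X + X)) + (rec X. a.a.X + a.(X + X) + a.a.(X + X))) → --a--▸ t1
  t3 = a.(rec X. a.a.X + a.(X + X) + a.a.(X + X)) → --a--▸ t0
Coarsest stable partition (strong bisimilarity classes):
  B0 = {s0, s1, s2, s3, t0, t1, t2, t3}
s0 ∈ B0, t0 ∈ B0 → same block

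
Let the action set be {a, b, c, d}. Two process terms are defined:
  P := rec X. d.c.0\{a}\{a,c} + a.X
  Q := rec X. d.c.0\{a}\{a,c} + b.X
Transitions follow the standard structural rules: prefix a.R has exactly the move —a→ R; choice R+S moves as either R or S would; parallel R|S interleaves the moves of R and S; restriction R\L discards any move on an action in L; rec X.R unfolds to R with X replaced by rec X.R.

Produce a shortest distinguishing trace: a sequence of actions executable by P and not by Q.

a

LTS(P): 3 reachable states
  u0 = rec X. d.c.0\{a}\{a,c} + a.X ⊢ ··a··> u0, ··d··> u1
  u1 = c.0\{a}\{a,c} ⊢ ··c··> u2
  u2 = 0\{a}\{a,c} ⊢ deadlocked
LTS(Q): 3 reachable states
  v0 = rec X. d.c.0\{a}\{a,c} + b.X ⊢ ··b··> v0, ··d··> v1
  v1 = c.0\{a}\{a,c} ⊢ ··c··> v2
  v2 = 0\{a}\{a,c} ⊢ deadlocked
Executing a from P (initial set {u0}):
  [1] a ⇒ {u0}
  ✓ P
Executing a from Q (initial set {v0}):
  [1] a ⇒ no successor for Q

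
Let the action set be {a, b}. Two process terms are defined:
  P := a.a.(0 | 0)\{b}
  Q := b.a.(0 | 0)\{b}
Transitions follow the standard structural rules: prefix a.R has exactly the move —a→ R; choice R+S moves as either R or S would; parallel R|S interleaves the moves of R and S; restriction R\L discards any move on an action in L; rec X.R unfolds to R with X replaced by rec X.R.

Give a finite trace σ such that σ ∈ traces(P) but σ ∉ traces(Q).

P's transition system — 3 states:
  p0 = a.a.(0 | 0)\{b} :: —a→ p1
  p1 = a.(0 | 0)\{b} :: —a→ p2
  p2 = (0 | 0)\{b} :: ·
Q's transition system — 3 states:
  q0 = b.a.(0 | 0)\{b} :: —b→ q1
  q1 = a.(0 | 0)\{b} :: —a→ q2
  q2 = (0 | 0)\{b} :: ·
Trace ⟨a⟩ through P, begin at {p0}:
  after a @ step 1: {p1}
  ✓ P
Trace ⟨a⟩ through Q, begin at {q0}:
  after a @ step 1: ∅  — Q cannot continue

a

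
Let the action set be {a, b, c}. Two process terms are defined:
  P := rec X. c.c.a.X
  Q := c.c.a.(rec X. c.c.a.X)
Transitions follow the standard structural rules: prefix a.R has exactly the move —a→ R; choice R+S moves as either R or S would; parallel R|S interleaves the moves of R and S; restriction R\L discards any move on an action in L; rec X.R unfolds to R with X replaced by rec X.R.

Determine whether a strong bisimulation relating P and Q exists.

LTS(P): 3 reachable states
  u0 = rec X. c.c.a.X has moves —c→ u1
  u1 = c.a.(rec X. c.c.a.X) has moves —c→ u2
  u2 = a.(rec X. c.c.a.X) has moves —a→ u0
LTS(Q): 4 reachable states
  v0 = c.c.a.(rec X. c.c.a.X) has moves —c→ v1
  v1 = c.a.(rec X. c.c.a.X) has moves —c→ v2
  v2 = a.(rec X. c.c.a.X) has moves —a→ v3
  v3 = rec X. c.c.a.X has moves —c→ v1
Coarsest stable partition (strong bisimilarity classes):
  B0 = {u0, v0, v3}
  B1 = {u1, v1}
  B2 = {u2, v2}
u0 ∈ B0, v0 ∈ B0 → same block

P ~ Q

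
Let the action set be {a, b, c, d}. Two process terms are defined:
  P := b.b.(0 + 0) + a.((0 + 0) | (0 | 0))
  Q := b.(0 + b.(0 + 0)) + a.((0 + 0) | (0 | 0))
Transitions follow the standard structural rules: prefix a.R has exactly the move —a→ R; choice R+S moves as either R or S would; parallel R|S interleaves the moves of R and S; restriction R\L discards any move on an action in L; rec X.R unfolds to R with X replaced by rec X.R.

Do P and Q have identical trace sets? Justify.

P's transition system — 4 states:
  s0 = b.b.(0 + 0) + a.((0 + 0) | (0 | 0)) ⊢ =a=> s1, =b=> s2
  s1 = (0 + 0) | (0 | 0) ⊢ stopped
  s2 = b.(0 + 0) ⊢ =b=> s3
  s3 = 0 + 0 ⊢ stopped
Q's transition system — 4 states:
  t0 = b.(0 + b.(0 + 0)) + a.((0 + 0) | (0 | 0)) ⊢ =a=> t1, =b=> t2
  t1 = (0 + 0) | (0 | 0) ⊢ stopped
  t2 = 0 + b.(0 + 0) ⊢ =b=> t3
  t3 = 0 + 0 ⊢ stopped
Partition-refinement fixed point:
  B0 = {s0, t0}
  B1 = {s2, t2}
  B2 = {s1, s3, t1, t3}
s0 ∈ B0, t0 ∈ B0 → same block
Bisimilar ⇒ trace-equivalent.

trace-equivalent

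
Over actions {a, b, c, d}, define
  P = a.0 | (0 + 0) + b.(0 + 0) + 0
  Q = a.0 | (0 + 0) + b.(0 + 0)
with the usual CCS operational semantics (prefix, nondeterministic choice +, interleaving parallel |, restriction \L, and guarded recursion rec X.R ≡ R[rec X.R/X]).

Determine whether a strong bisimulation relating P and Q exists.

Reachable graph of P (3 states):
  s0 = a.0 | (0 + 0) + b.(0 + 0) + 0 :: ··a··> s1, ··b··> s2
  s1 = 0 | (0 + 0) :: ∅
  s2 = 0 + 0 :: ∅
Reachable graph of Q (3 states):
  t0 = a.0 | (0 + 0) + b.(0 + 0) :: ··a··> t1, ··b··> t2
  t1 = 0 | (0 + 0) :: ∅
  t2 = 0 + 0 :: ∅
Bisimilarity quotient blocks:
  B0 = {s0, t0}
  B1 = {s1, s2, t1, t2}
s0 ∈ B0, t0 ∈ B0 → same block

bisimilar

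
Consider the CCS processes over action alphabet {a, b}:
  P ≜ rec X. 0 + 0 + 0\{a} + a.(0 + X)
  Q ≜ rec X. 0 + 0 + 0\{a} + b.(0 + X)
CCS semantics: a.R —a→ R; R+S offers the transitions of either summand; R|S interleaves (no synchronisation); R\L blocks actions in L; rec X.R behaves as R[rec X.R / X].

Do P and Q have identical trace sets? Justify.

LTS(P): 2 reachable states
  u0 = rec X. 0 + 0 + 0\{a} + a.(0 + X) :: —a→ u1
  u1 = 0 + (rec X. 0 + 0 + 0\{a} + a.(0 + X)) :: —a→ u1
LTS(Q): 2 reachable states
  v0 = rec X. 0 + 0 + 0\{a} + b.(0 + X) :: —b→ v1
  v1 = 0 + (rec X. 0 + 0 + 0\{a} + b.(0 + X)) :: —b→ v1
Executing a from P (initial set {u0}):
  step 1 (a): {u1}
  ✓ P
Executing a from Q (initial set {v0}):
  step 1 (a): ∅  — Q cannot continue

NO — witness ⟨a⟩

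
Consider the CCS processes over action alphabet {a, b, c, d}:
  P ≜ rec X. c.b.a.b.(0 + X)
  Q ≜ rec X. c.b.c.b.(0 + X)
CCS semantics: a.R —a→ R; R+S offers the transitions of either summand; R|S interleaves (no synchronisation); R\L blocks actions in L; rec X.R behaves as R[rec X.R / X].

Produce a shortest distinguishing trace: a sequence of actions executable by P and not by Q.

P's transition system — 5 states:
  u0 = rec X. c.b.a.b.(0 + X) | -c-> u1
  u1 = b.a.b.(0 + (rec X. c.b.a.b.(0 + X))) | -b-> u2
  u2 = a.b.(0 + (rec X. c.b.a.b.(0 + X))) | -a-> u3
  u3 = b.(0 + (rec X. c.b.a.b.(0 + X))) | -b-> u4
  u4 = 0 + (rec X. c.b.a.b.(0 + X)) | -c-> u1
Q's transition system — 5 states:
  v0 = rec X. c.b.c.b.(0 + X) | -c-> v1
  v1 = b.c.b.(0 + (rec X. c.b.c.b.(0 + X))) | -b-> v2
  v2 = c.b.(0 + (rec X. c.b.c.b.(0 + X))) | -c-> v3
  v3 = b.(0 + (rec X. c.b.c.b.(0 + X))) | -b-> v4
  v4 = 0 + (rec X. c.b.c.b.(0 + X)) | -c-> v1
Executing cba from P (initial set {u0}):
  step 1 (c): {u1}
  step 2 (b): {u2}
  step 3 (a): {u3}
  P completes σ.
Executing cba from Q (initial set {v0}):
  step 1 (c): {v1}
  step 2 (b): {v2}
  step 3 (a): ∅  — Q cannot continue

cba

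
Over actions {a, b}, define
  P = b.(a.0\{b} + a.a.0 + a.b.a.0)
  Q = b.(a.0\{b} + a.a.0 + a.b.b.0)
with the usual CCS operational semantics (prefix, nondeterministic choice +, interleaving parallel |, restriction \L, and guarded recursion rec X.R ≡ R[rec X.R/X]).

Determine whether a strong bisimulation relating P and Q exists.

P's transition system — 6 states:
  u0 = b.(a.0\{b} + a.a.0 + a.b.a.0) has moves —b→ u1
  u1 = a.0\{b} + a.a.0 + a.b.a.0 has moves —a→ u2, —a→ u3, —a→ u4
  u2 = 0\{b} has moves deadlocked
  u3 = a.0 has moves —a→ u5
  u4 = b.a.0 has moves —b→ u3
  u5 = 0 has moves deadlocked
Q's transition system — 7 states:
  v0 = b.(a.0\{b} + a.a.0 + a.b.b.0) has moves —b→ v1
  v1 = a.0\{b} + a.a.0 + a.b.b.0 has moves —a→ v2, —a→ v3, —a→ v4
  v2 = 0\{b} has moves deadlocked
  v3 = a.0 has moves —a→ v5
  v4 = b.b.0 has moves —b→ v6
  v5 = 0 has moves deadlocked
  v6 = b.0 has moves —b→ v5
Partition-refinement fixed point:
  B0 = {u0}
  B1 = {u1}
  B2 = {u2, u5, v2, v5}
  B3 = {u4}
  B4 = {u3, v3}
  B5 = {v0}
  B6 = {v1}
  B7 = {v4}
  B8 = {v6}
u0 ∈ B0, v0 ∈ B5 → different blocks

P ≁ Q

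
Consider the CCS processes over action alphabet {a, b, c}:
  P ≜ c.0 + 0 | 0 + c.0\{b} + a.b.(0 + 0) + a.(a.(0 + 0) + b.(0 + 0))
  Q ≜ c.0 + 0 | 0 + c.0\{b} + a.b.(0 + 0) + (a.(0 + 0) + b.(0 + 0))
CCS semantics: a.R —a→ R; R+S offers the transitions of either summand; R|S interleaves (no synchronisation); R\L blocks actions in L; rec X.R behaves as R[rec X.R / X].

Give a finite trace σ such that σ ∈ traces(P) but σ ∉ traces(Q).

aa

Reachable graph of P (6 states):
  s0 = c.0 + 0 | 0 + c.0\{b} + a.b.(0 + 0) + a.(a.(0 + 0) + b.(0 + 0)) | --a--▸ s1, --a--▸ s2, --c--▸ s3, --c--▸ s4
  s1 = a.(0 + 0) + b.(0 + 0) | --a--▸ s5, --b--▸ s5
  s2 = b.(0 + 0) | --b--▸ s5
  s3 = 0 | (no moves)
  s4 = 0\{b} | (no moves)
  s5 = 0 + 0 | (no moves)
Reachable graph of Q (5 states):
  t0 = c.0 + 0 | 0 + c.0\{b} + a.b.(0 + 0) + (a.(0 + 0) + b.(0 + 0)) | --a--▸ t1, --a--▸ t2, --b--▸ t1, --c--▸ t3, --c--▸ t4
  t1 = 0 + 0 | (no moves)
  t2 = b.(0 + 0) | --b--▸ t1
  t3 = 0 | (no moves)
  t4 = 0\{b} | (no moves)
Run σ = ⟨aa⟩ on P: start {s0}
  [1] a ⇒ {s1, s2}
  [2] a ⇒ {s5}
  ✓ P
Run σ = ⟨aa⟩ on Q: start {t0}
  [1] a ⇒ {t1, t2}
  [2] a ⇒ no successor for Q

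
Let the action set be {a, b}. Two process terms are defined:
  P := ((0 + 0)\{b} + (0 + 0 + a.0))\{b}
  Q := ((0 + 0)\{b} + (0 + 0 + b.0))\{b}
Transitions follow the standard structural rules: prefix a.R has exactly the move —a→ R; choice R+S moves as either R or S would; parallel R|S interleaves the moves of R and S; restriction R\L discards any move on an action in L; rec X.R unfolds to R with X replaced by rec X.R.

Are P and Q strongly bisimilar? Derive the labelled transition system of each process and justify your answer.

NO

P's transition system — 2 states:
  u0 = ((0 + 0)\{b} + (0 + 0 + a.0))\{b} → --a--▸ u1
  u1 = 0\{b} → stopped
Q's transition system — 1 states:
  v0 = ((0 + 0)\{b} + (0 + 0 + b.0))\{b} → stopped
Bisimilarity quotient blocks:
  B0 = {u0}
  B1 = {u1, v0}
u0 ∈ B0, v0 ∈ B1 → different blocks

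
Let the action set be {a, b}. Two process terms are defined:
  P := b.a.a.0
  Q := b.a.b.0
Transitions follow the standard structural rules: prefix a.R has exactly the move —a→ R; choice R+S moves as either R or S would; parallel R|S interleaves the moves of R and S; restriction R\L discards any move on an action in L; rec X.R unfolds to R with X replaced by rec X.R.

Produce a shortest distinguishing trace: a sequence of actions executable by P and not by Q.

baa

LTS(P): 4 reachable states
  s0 = b.a.a.0 :: —b→ s1
  s1 = a.a.0 :: —a→ s2
  s2 = a.0 :: —a→ s3
  s3 = 0 :: stopped
LTS(Q): 4 reachable states
  t0 = b.a.b.0 :: —b→ t1
  t1 = a.b.0 :: —a→ t2
  t2 = b.0 :: —b→ t3
  t3 = 0 :: stopped
Run σ = ⟨baa⟩ on P: start {s0}
  [1] b ⇒ {s1}
  [2] a ⇒ {s2}
  [3] a ⇒ {s3}
  — P admits the full trace.
Run σ = ⟨baa⟩ on Q: start {t0}
  [1] b ⇒ {t1}
  [2] a ⇒ {t2}
  [3] a ⇒ no successor for Q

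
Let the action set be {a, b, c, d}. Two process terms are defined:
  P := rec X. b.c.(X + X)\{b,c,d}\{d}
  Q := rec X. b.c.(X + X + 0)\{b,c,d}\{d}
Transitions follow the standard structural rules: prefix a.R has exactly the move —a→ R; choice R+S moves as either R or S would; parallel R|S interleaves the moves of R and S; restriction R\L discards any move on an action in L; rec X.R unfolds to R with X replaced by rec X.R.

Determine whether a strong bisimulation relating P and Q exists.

P ~ Q

Reachable graph of P (3 states):
  p0 = rec X. b.c.(X + X)\{b,c,d}\{d} has moves —b→ p1
  p1 = c.((rec X. b.c.(X + X)\{b,c,d}\{d}) + (rec X. b.c.(X + X)\{b,c,d}\{d}))\{b,c,d}\{d} has moves —c→ p2
  p2 = ((rec X. b.c.(X + X)\{b,c,d}\{d}) + (rec X. b.c.(X + X)\{b,c,d}\{d}))\{b,c,d}\{d} has moves stopped
Reachable graph of Q (3 states):
  q0 = rec X. b.c.(X + X + 0)\{b,c,d}\{d} has moves —b→ q1
  q1 = c.((rec X. b.c.(X + X + 0)\{b,c,d}\{d}) + (rec X. b.c.(X + X + 0)\{b,c,d}\{d}) + 0)\{b,c,d}\{d} has moves —c→ q2
  q2 = ((rec X. b.c.(X + X + 0)\{b,c,d}\{d}) + (rec X. b.c.(X + X + 0)\{b,c,d}\{d}) + 0)\{b,c,d}\{d} has moves stopped
Coarsest stable partition (strong bisimilarity classes):
  B0 = {p0, q0}
  B1 = {p1, q1}
  B2 = {p2, q2}
p0 ∈ B0, q0 ∈ B0 → same block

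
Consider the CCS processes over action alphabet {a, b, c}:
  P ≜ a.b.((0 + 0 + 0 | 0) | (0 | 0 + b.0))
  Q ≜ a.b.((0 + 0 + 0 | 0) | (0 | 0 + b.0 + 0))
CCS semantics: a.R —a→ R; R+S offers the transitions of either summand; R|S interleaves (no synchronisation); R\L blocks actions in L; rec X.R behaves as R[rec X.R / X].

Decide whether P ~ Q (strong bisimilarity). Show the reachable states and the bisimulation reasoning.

Reachable graph of P (4 states):
  u0 = a.b.((0 + 0 + 0 | 0) | (0 | 0 + b.0)) → —a→ u1
  u1 = b.((0 + 0 + 0 | 0) | (0 | 0 + b.0)) → —b→ u2
  u2 = (0 + 0 + 0 | 0) | (0 | 0 + b.0) → —b→ u3
  u3 = (0 + 0 + 0 | 0) | 0 → deadlocked
Reachable graph of Q (4 states):
  v0 = a.b.((0 + 0 + 0 | 0) | (0 | 0 + b.0 + 0)) → —a→ v1
  v1 = b.((0 + 0 + 0 | 0) | (0 | 0 + b.0 + 0)) → —b→ v2
  v2 = (0 + 0 + 0 | 0) | (0 | 0 + b.0 + 0) → —b→ v3
  v3 = (0 + 0 + 0 | 0) | 0 → deadlocked
Partition-refinement fixed point:
  B0 = {u0, v0}
  B1 = {u1, v1}
  B2 = {u2, v2}
  B3 = {u3, v3}
u0 ∈ B0, v0 ∈ B0 → same block

bisimilar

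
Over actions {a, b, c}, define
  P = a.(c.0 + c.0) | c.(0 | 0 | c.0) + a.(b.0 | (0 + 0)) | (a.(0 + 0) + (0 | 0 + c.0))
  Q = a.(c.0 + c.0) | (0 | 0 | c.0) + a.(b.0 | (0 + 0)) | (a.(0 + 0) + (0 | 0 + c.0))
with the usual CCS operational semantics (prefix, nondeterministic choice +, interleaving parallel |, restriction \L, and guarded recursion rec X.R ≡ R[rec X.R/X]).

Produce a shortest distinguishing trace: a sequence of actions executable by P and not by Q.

LTS(P): 17 reachable states
  s0 = a.(c.0 + c.0) | c.(0 | 0 | c.0) + a.(b.0 | (0 + 0)) | (a.(0 + 0) + (0 | 0 + c.0)) :: --a--▸ s1, --a--▸ s2, --a--▸ s3, --c--▸ s4, --c--▸ s5
  s1 = (c.0 + c.0) | c.(0 | 0 | c.0) :: --c--▸ s6, --c--▸ s7
  s2 = a.(b.0 | (0 + 0)) | (0 + 0) :: --a--▸ s8
  s3 = b.0 | (0 + 0) | (a.(0 + 0) + (0 | 0 + c.0)) :: --a--▸ s8, --b--▸ s9, --c--▸ s10
  s4 = a.(b.0 | (0 + 0)) | 0 :: --a--▸ s10
  s5 = a.(c.0 + c.0) | (0 | 0 | c.0) :: --a--▸ s6, --c--▸ s11
  s6 = (c.0 + c.0) | (0 | 0 | c.0) :: --c--▸ s12, --c--▸ s13
  s7 = 0 | c.(0 | 0 | c.0) :: --c--▸ s13
  s8 = b.0 | (0 + 0) | (0 + 0) :: --b--▸ s14
  s9 = 0 | (0 + 0) | (a.(0 + 0) + (0 | 0 + c.0)) :: --a--▸ s14, --c--▸ s15
  s10 = b.0 | (0 + 0) | 0 :: --b--▸ s15
  s11 = a.(c.0 + c.0) | (0 | 0 | 0) :: --a--▸ s12
  s12 = (c.0 + c.0) | (0 | 0 | 0) :: --c--▸ s16
  s13 = 0 | (0 | 0 | c.0) :: --c--▸ s16
  s14 = 0 | (0 + 0) | (0 + 0) :: ·
  s15 = 0 | (0 + 0) | 0 :: ·
  s16 = 0 | (0 | 0 | 0) :: ·
LTS(Q): 14 reachable states
  t0 = a.(c.0 + c.0) | (0 | 0 | c.0) + a.(b.0 | (0 + 0)) | (a.(0 + 0) + (0 | 0 + c.0)) :: --a--▸ t1, --a--▸ t2, --a--▸ t3, --c--▸ t4, --c--▸ t5
  t1 = (c.0 + c.0) | (0 | 0 | c.0) :: --c--▸ t6, --c--▸ t7
  t2 = a.(b.0 | (0 + 0)) | (0 + 0) :: --a--▸ t8
  t3 = b.0 | (0 + 0) | (a.(0 + 0) + (0 | 0 + c.0)) :: --a--▸ t8, --b--▸ t9, --c--▸ t10
  t4 = a.(b.0 | (0 + 0)) | 0 :: --a--▸ t10
  t5 = a.(c.0 + c.0) | (0 | 0 | 0) :: --a--▸ t6
  t6 = (c.0 + c.0) | (0 | 0 | 0) :: --c--▸ t11
  t7 = 0 | (0 | 0 | c.0) :: --c--▸ t11
  t8 = b.0 | (0 + 0) | (0 + 0) :: --b--▸ t12
  t9 = 0 | (0 + 0) | (a.(0 + 0) + (0 | 0 + c.0)) :: --a--▸ t12, --c--▸ t13
  t10 = b.0 | (0 + 0) | 0 :: --b--▸ t13
  t11 = 0 | (0 | 0 | 0) :: ·
  t12 = 0 | (0 + 0) | (0 + 0) :: ·
  t13 = 0 | (0 + 0) | 0 :: ·
Run σ = ⟨cc⟩ on P: start {s0}
  step 1 (c): {s4, s5}
  step 2 (c): {s11}
  P completes σ.
Run σ = ⟨cc⟩ on Q: start {t0}
  step 1 (c): {t4, t5}
  step 2 (c): no successor for Q

cc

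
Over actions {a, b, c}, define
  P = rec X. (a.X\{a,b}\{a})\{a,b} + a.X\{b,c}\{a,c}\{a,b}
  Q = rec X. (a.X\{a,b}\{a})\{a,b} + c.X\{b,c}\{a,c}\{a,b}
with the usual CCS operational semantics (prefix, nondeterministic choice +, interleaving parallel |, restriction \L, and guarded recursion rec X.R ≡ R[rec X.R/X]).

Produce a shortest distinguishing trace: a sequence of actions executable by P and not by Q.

a

Reachable graph of P (2 states):
  m0 = rec X. (a.X\{a,b}\{a})\{a,b} + a.X\{b,c}\{a,c}\{a,b} has moves ··a··> m1
  m1 = (rec X. (a.X\{a,b}\{a})\{a,b} + a.X\{b,c}\{a,c}\{a,b})\{b,c}\{a,c}\{a,b} has moves (no moves)
Reachable graph of Q (2 states):
  n0 = rec X. (a.X\{a,b}\{a})\{a,b} + c.X\{b,c}\{a,c}\{a,b} has moves ··c··> n1
  n1 = (rec X. (a.X\{a,b}\{a})\{a,b} + c.X\{b,c}\{a,c}\{a,b})\{b,c}\{a,c}\{a,b} has moves (no moves)
Run σ = ⟨a⟩ on P: start {m0}
  after a @ step 1: {m1}
  ✓ P
Run σ = ⟨a⟩ on Q: start {n0}
  after a @ step 1: no successor for Q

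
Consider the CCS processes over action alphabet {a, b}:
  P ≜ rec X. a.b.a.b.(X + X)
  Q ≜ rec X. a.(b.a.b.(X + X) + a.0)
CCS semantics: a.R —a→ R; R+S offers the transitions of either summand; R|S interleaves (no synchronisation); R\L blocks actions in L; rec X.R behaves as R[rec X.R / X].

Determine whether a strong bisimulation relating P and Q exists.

Reachable graph of P (5 states):
  m0 = rec X. a.b.a.b.(X + X) has moves =a=> m1
  m1 = b.a.b.((rec X. a.b.a.b.(X + X)) + (rec X. a.b.a.b.(X + X))) has moves =b=> m2
  m2 = a.b.((rec X. a.b.a.b.(X + X)) + (rec X. a.b.a.b.(X + X))) has moves =a=> m3
  m3 = b.((rec X. a.b.a.b.(X + X)) + (rec X. a.b.a.b.(X + X))) has moves =b=> m4
  m4 = (rec X. a.b.a.b.(X + X)) + (rec X. a.b.a.b.(X + X)) has moves =a=> m1
Reachable graph of Q (6 states):
  n0 = rec X. a.(b.a.b.(X + X) + a.0) has moves =a=> n1
  n1 = b.a.b.((rec X. a.(b.a.b.(X + X) + a.0)) + (rec X. a.(b.a.b.(X + X) + a.0))) + a.0 has moves =a=> n2, =b=> n3
  n2 = 0 has moves ·
  n3 = a.b.((rec X. a.(b.a.b.(X + X) + a.0)) + (rec X. a.(b.a.b.(X + X) + a.0))) has moves =a=> n4
  n4 = b.((rec X. a.(b.a.b.(X + X) + a.0)) + (rec X. a.(b.a.b.(X + X) + a.0))) has moves =b=> n5
  n5 = (rec X. a.(b.a.b.(X + X) + a.0)) + (rec X. a.(b.a.b.(X + X) + a.0)) has moves =a=> n1
Bisimilarity quotient blocks:
  B0 = {m0, m2, m4}
  B1 = {m1, m3}
  B2 = {n0, n5}
  B3 = {n1}
  B4 = {n2}
  B5 = {n3}
  B6 = {n4}
m0 ∈ B0, n0 ∈ B2 → different blocks

not bisimilar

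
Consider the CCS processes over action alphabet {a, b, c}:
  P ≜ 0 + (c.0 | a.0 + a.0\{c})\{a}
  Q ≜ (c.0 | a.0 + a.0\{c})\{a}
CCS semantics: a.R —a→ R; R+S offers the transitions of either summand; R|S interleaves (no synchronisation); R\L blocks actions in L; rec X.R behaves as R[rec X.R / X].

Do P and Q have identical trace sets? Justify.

YES

Reachable graph of P (2 states):
  m0 = 0 + (c.0 | a.0 + a.0\{c})\{a} has moves --c--▸ m1
  m1 = (0 | a.0)\{a} has moves deadlocked
Reachable graph of Q (2 states):
  n0 = (c.0 | a.0 + a.0\{c})\{a} has moves --c--▸ n1
  n1 = (0 | a.0)\{a} has moves deadlocked
Partition-refinement fixed point:
  B0 = {m0, n0}
  B1 = {m1, n1}
m0 ∈ B0, n0 ∈ B0 → same block
Bisimilar ⇒ trace-equivalent.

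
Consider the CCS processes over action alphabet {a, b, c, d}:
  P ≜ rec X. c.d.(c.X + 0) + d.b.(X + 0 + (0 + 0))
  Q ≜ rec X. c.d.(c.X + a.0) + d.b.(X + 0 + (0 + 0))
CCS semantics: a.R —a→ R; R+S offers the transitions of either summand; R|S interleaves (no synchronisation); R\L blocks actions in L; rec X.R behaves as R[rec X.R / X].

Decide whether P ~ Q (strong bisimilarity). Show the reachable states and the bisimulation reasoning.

P ≁ Q

P's transition system — 5 states:
  s0 = rec X. c.d.(c.X + 0) + d.b.(X + 0 + (0 + 0)) | -c-> s1, -d-> s2
  s1 = d.(c.(rec X. c.d.(c.X + 0) + d.b.(X + 0 + (0 + 0))) + 0) | -d-> s3
  s2 = b.((rec X. c.d.(c.X + 0) + d.b.(X + 0 + (0 + 0))) + 0 + (0 + 0)) | -b-> s4
  s3 = c.(rec X. c.d.(c.X + 0) + d.b.(X + 0 + (0 + 0))) + 0 | -c-> s0
  s4 = (rec X. c.d.(c.X + 0) + d.b.(X + 0 + (0 + 0))) + 0 + (0 + 0) | -c-> s1, -d-> s2
Q's transition system — 6 states:
  t0 = rec X. c.d.(c.X + a.0) + d.b.(X + 0 + (0 + 0)) | -c-> t1, -d-> t2
  t1 = d.(c.(rec X. c.d.(c.X + a.0) + d.b.(X + 0 + (0 + 0))) + a.0) | -d-> t3
  t2 = b.((rec X. c.d.(c.X + a.0) + d.b.(X + 0 + (0 + 0))) + 0 + (0 + 0)) | -b-> t4
  t3 = c.(rec X. c.d.(c.X + a.0) + d.b.(X + 0 + (0 + 0))) + a.0 | -a-> t5, -c-> t0
  t4 = (rec X. c.d.(c.X + a.0) + d.b.(X + 0 + (0 + 0))) + 0 + (0 + 0) | -c-> t1, -d-> t2
  t5 = 0 | deadlocked
Coarsest stable partition (strong bisimilarity classes):
  B0 = {s0, s4}
  B1 = {s1}
  B2 = {s3}
  B3 = {s2}
  B4 = {t0, t4}
  B5 = {t2}
  B6 = {t1}
  B7 = {t3}
  B8 = {t5}
s0 ∈ B0, t0 ∈ B4 → different blocks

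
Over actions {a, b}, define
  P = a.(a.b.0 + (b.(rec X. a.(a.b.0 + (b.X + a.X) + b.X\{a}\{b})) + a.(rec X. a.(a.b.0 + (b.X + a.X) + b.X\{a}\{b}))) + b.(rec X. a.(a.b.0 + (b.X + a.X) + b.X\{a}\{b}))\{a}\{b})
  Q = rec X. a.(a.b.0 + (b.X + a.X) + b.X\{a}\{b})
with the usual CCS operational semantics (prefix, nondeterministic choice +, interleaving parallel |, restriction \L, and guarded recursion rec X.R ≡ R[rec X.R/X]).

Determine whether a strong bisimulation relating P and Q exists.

Reachable graph of P (6 states):
  p0 = a.(a.b.0 + (b.(rec X. a.(a.b.0 + (b.X + a.X) + b.X\{a}\{b})) + a.(rec X. a.(a.b.0 + (b.X + a.X) + b.X\{a}\{b}))) + b.(rec X. a.(a.b.0 + (b.X + a.X) + b.X\{a}\{b}))\{a}\{b}) :: -a-> p1
  p1 = a.b.0 + (b.(rec X. a.(a.b.0 + (b.X + a.X) + b.X\{a}\{b})) + a.(rec X. a.(a.b.0 + (b.X + a.X) + b.X\{a}\{b}))) + b.(rec X. a.(a.b.0 + (b.X + a.X) + b.X\{a}\{b}))\{a}\{b} :: -a-> p2, -a-> p3, -b-> p3, -b-> p4
  p2 = b.0 :: -b-> p5
  p3 = rec X. a.(a.b.0 + (b.X + a.X) + b.X\{a}\{b}) :: -a-> p1
  p4 = (rec X. a.(a.b.0 + (b.X + a.X) + b.X\{a}\{b}))\{a}\{b} :: deadlocked
  p5 = 0 :: deadlocked
Reachable graph of Q (5 states):
  q0 = rec X. a.(a.b.0 + (b.X + a.X) + b.X\{a}\{b}) :: -a-> q1
  q1 = a.b.0 + (b.(rec X. a.(a.b.0 + (b.X + a.X) + b.X\{a}\{b})) + a.(rec X. a.(a.b.0 + (b.X + a.X) + b.X\{a}\{b}))) + b.(rec X. a.(a.b.0 + (b.X + a.X) + b.X\{a}\{b}))\{a}\{b} :: -a-> q0, -a-> q2, -b-> q0, -b-> q3
  q2 = b.0 :: -b-> q4
  q3 = (rec X. a.(a.b.0 + (b.X + a.X) + b.X\{a}\{b}))\{a}\{b} :: deadlocked
  q4 = 0 :: deadlocked
Partition-refinement fixed point:
  B0 = {p0, p3, q0}
  B1 = {p1, q1}
  B2 = {p4, p5, q3, q4}
  B3 = {p2, q2}
p0 ∈ B0, q0 ∈ B0 → same block

YES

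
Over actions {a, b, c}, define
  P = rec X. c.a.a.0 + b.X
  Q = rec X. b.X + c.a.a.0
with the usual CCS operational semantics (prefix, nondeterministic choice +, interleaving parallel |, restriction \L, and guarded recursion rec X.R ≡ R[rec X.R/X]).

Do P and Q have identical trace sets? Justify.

LTS(P): 4 reachable states
  p0 = rec X. c.a.a.0 + b.X ⊢ ··b··> p0, ··c··> p1
  p1 = a.a.0 ⊢ ··a··> p2
  p2 = a.0 ⊢ ··a··> p3
  p3 = 0 ⊢ deadlocked
LTS(Q): 4 reachable states
  q0 = rec X. b.X + c.a.a.0 ⊢ ··b··> q0, ··c··> q1
  q1 = a.a.0 ⊢ ··a··> q2
  q2 = a.0 ⊢ ··a··> q3
  q3 = 0 ⊢ deadlocked
Bisimilarity quotient blocks:
  B0 = {p0, q0}
  B1 = {p1, q1}
  B2 = {p2, q2}
  B3 = {p3, q3}
p0 ∈ B0, q0 ∈ B0 → same block
Bisimilar ⇒ trace-equivalent.

trace-equivalent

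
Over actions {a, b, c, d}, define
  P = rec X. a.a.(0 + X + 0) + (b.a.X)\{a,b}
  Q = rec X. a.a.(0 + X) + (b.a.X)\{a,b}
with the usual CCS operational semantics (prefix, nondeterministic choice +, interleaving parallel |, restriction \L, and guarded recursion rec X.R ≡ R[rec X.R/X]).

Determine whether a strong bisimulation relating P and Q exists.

bisimilar

Reachable graph of P (3 states):
  m0 = rec X. a.a.(0 + X + 0) + (b.a.X)\{a,b} ⊢ —a→ m1
  m1 = a.(0 + (rec X. a.a.(0 + X + 0) + (b.a.X)\{a,b}) + 0) ⊢ —a→ m2
  m2 = 0 + (rec X. a.a.(0 + X + 0) + (b.a.X)\{a,b}) + 0 ⊢ —a→ m1
Reachable graph of Q (3 states):
  n0 = rec X. a.a.(0 + X) + (b.a.X)\{a,b} ⊢ —a→ n1
  n1 = a.(0 + (rec X. a.a.(0 + X) + (b.a.X)\{a,b})) ⊢ —a→ n2
  n2 = 0 + (rec X. a.a.(0 + X) + (b.a.X)\{a,b}) ⊢ —a→ n1
Partition-refinement fixed point:
  B0 = {m0, m1, m2, n0, n1, n2}
m0 ∈ B0, n0 ∈ B0 → same block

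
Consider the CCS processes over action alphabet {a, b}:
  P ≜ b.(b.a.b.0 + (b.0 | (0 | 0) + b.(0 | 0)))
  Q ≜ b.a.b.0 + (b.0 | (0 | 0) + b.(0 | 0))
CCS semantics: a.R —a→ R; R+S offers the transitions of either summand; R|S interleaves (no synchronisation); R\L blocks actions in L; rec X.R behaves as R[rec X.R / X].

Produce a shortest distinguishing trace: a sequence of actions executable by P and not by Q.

bb

LTS(P): 7 reachable states
  m0 = b.(b.a.b.0 + (b.0 | (0 | 0) + b.(0 | 0))) :: -b-> m1
  m1 = b.a.b.0 + (b.0 | (0 | 0) + b.(0 | 0)) :: -b-> m2, -b-> m3, -b-> m4
  m2 = 0 | (0 | 0) :: deadlocked
  m3 = 0 | 0 :: deadlocked
  m4 = a.b.0 :: -a-> m5
  m5 = b.0 :: -b-> m6
  m6 = 0 :: deadlocked
LTS(Q): 6 reachable states
  n0 = b.a.b.0 + (b.0 | (0 | 0) + b.(0 | 0)) :: -b-> n1, -b-> n2, -b-> n3
  n1 = 0 | (0 | 0) :: deadlocked
  n2 = 0 | 0 :: deadlocked
  n3 = a.b.0 :: -a-> n4
  n4 = b.0 :: -b-> n5
  n5 = 0 :: deadlocked
Run σ = ⟨bb⟩ on P: start {m0}
  step 1 (b): {m1}
  step 2 (b): {m2, m3, m4}
  — P admits the full trace.
Run σ = ⟨bb⟩ on Q: start {n0}
  step 1 (b): {n1, n2, n3}
  step 2 (b): ∅  — Q cannot continue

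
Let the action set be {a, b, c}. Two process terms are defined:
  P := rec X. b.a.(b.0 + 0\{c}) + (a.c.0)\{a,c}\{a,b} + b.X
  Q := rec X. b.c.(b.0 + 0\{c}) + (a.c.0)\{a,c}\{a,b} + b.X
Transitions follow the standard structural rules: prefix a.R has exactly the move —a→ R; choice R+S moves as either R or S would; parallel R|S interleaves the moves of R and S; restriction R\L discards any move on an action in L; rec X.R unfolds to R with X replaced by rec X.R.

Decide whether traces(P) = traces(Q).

LTS(P): 4 reachable states
  u0 = rec X. b.a.(b.0 + 0\{c}) + (a.c.0)\{a,c}\{a,b} + b.X | -b-> u0, -b-> u1
  u1 = a.(b.0 + 0\{c}) | -a-> u2
  u2 = b.0 + 0\{c} | -b-> u3
  u3 = 0 | ·
LTS(Q): 4 reachable states
  v0 = rec X. b.c.(b.0 + 0\{c}) + (a.c.0)\{a,c}\{a,b} + b.X | -b-> v0, -b-> v1
  v1 = c.(b.0 + 0\{c}) | -c-> v2
  v2 = b.0 + 0\{c} | -b-> v3
  v3 = 0 | ·
Executing ba from P (initial set {u0}):
  after b @ step 1: {u0, u1}
  after a @ step 2: {u2}
  ✓ P
Executing ba from Q (initial set {v0}):
  after b @ step 1: {v0, v1}
  after a @ step 2: ∅  — Q cannot continue

traces(P) ≠ traces(Q) — witness ⟨ba⟩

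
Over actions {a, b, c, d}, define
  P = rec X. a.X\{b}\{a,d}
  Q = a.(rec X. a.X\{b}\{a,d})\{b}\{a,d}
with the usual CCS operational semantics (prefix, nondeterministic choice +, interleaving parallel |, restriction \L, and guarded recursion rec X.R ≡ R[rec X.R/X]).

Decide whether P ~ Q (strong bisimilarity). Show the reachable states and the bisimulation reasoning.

P ~ Q

Reachable graph of P (2 states):
  s0 = rec X. a.X\{b}\{a,d} :: -a-> s1
  s1 = (rec X. a.X\{b}\{a,d})\{b}\{a,d} :: (no moves)
Reachable graph of Q (2 states):
  t0 = a.(rec X. a.X\{b}\{a,d})\{b}\{a,d} :: -a-> t1
  t1 = (rec X. a.X\{b}\{a,d})\{b}\{a,d} :: (no moves)
Coarsest stable partition (strong bisimilarity classes):
  B0 = {s0, t0}
  B1 = {s1, t1}
s0 ∈ B0, t0 ∈ B0 → same block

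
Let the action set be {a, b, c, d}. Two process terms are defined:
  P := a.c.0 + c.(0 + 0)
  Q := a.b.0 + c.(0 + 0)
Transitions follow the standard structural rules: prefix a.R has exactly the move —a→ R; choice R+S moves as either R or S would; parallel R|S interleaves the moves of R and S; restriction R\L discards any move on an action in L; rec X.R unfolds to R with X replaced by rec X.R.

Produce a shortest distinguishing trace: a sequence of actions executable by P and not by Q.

LTS(P): 4 reachable states
  p0 = a.c.0 + c.(0 + 0) :: ··a··> p1, ··c··> p2
  p1 = c.0 :: ··c··> p3
  p2 = 0 + 0 :: ∅
  p3 = 0 :: ∅
LTS(Q): 4 reachable states
  q0 = a.b.0 + c.(0 + 0) :: ··a··> q1, ··c··> q2
  q1 = b.0 :: ··b··> q3
  q2 = 0 + 0 :: ∅
  q3 = 0 :: ∅
Executing ac from P (initial set {p0}):
  after a @ step 1: {p1}
  after c @ step 2: {p3}
  — P admits the full trace.
Executing ac from Q (initial set {q0}):
  after a @ step 1: {q1}
  after c @ step 2: ∅  — Q cannot continue

ac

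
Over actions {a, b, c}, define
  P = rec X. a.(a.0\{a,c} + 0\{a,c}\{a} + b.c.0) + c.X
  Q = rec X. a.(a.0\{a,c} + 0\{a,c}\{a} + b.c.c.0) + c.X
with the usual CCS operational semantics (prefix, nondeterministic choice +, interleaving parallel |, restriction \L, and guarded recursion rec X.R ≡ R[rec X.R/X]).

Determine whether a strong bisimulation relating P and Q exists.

Reachable graph of P (5 states):
  m0 = rec X. a.(a.0\{a,c} + 0\{a,c}\{a} + b.c.0) + c.X ⊢ —a→ m1, —c→ m0
  m1 = a.0\{a,c} + 0\{a,c}\{a} + b.c.0 ⊢ —a→ m2, —b→ m3
  m2 = 0\{a,c} ⊢ deadlocked
  m3 = c.0 ⊢ —c→ m4
  m4 = 0 ⊢ deadlocked
Reachable graph of Q (6 states):
  n0 = rec X. a.(a.0\{a,c} + 0\{a,c}\{a} + b.c.c.0) + c.X ⊢ —a→ n1, —c→ n0
  n1 = a.0\{a,c} + 0\{a,c}\{a} + b.c.c.0 ⊢ —a→ n2, —b→ n3
  n2 = 0\{a,c} ⊢ deadlocked
  n3 = c.c.0 ⊢ —c→ n4
  n4 = c.0 ⊢ —c→ n5
  n5 = 0 ⊢ deadlocked
Bisimilarity quotient blocks:
  B0 = {m0}
  B1 = {m1}
  B2 = {m3, n4}
  B3 = {m2, m4, n2, n5}
  B4 = {n0}
  B5 = {n1}
  B6 = {n3}
m0 ∈ B0, n0 ∈ B4 → different blocks

not bisimilar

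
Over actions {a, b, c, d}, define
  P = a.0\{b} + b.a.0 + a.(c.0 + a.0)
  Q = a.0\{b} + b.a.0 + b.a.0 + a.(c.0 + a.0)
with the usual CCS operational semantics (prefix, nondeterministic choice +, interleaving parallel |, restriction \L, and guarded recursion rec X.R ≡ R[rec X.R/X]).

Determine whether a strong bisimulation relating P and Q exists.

YES

LTS(P): 5 reachable states
  s0 = a.0\{b} + b.a.0 + a.(c.0 + a.0) → -a-> s1, -a-> s2, -b-> s3
  s1 = 0\{b} → deadlocked
  s2 = c.0 + a.0 → -a-> s4, -c-> s4
  s3 = a.0 → -a-> s4
  s4 = 0 → deadlocked
LTS(Q): 5 reachable states
  t0 = a.0\{b} + b.a.0 + b.a.0 + a.(c.0 + a.0) → -a-> t1, -a-> t2, -b-> t3
  t1 = 0\{b} → deadlocked
  t2 = c.0 + a.0 → -a-> t4, -c-> t4
  t3 = a.0 → -a-> t4
  t4 = 0 → deadlocked
Coarsest stable partition (strong bisimilarity classes):
  B0 = {s0, t0}
  B1 = {s3, t3}
  B2 = {s1, s4, t1, t4}
  B3 = {s2, t2}
s0 ∈ B0, t0 ∈ B0 → same block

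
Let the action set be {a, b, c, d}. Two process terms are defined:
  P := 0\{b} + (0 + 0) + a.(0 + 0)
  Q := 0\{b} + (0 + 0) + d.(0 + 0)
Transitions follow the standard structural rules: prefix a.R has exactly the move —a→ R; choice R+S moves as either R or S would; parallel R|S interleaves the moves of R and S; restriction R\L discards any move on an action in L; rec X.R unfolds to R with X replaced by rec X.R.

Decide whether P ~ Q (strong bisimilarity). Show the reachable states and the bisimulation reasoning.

P's transition system — 2 states:
  s0 = 0\{b} + (0 + 0) + a.(0 + 0) has moves —a→ s1
  s1 = 0 + 0 has moves ·
Q's transition system — 2 states:
  t0 = 0\{b} + (0 + 0) + d.(0 + 0) has moves —d→ t1
  t1 = 0 + 0 has moves ·
Coarsest stable partition (strong bisimilarity classes):
  B0 = {s0}
  B1 = {s1, t1}
  B2 = {t0}
s0 ∈ B0, t0 ∈ B2 → different blocks

NO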